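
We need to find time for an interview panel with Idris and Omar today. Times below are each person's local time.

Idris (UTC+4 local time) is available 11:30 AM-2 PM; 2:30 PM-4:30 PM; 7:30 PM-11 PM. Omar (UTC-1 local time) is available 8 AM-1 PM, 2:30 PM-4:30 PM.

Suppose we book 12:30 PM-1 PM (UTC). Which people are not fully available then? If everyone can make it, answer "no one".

Idris in UTC: 07:30-10:00, 10:30-12:30, 15:30-19:00 (subtract 4h to convert from UTC+4).
Omar in UTC: 09:00-14:00, 15:30-17:30 (add 1h to convert from UTC-1).
Idris: not fully free for 12:30-13:00. Omar: free for 12:30-13:00.

Idris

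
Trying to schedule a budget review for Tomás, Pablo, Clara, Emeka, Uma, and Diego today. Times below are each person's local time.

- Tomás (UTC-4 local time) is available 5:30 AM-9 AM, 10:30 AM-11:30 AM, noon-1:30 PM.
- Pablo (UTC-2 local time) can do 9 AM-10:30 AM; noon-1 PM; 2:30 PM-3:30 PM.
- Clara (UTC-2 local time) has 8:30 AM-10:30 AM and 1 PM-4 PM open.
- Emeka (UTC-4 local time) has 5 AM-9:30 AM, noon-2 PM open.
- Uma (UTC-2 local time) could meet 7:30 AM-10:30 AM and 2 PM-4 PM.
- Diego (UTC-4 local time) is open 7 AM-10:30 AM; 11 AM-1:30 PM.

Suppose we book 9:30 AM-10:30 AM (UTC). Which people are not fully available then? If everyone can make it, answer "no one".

Clara, Diego, Pablo

Tomás in UTC: 09:30-13:00, 14:30-15:30, 16:00-17:30 (add 4h to convert from UTC-4).
Pablo in UTC: 11:00-12:30, 14:00-15:00, 16:30-17:30 (add 2h to convert from UTC-2).
Clara in UTC: 10:30-12:30, 15:00-18:00 (add 2h to convert from UTC-2).
Emeka in UTC: 09:00-13:30, 16:00-18:00 (add 4h to convert from UTC-4).
Uma in UTC: 09:30-12:30, 16:00-18:00 (add 2h to convert from UTC-2).
Diego in UTC: 11:00-14:30, 15:00-17:30 (add 4h to convert from UTC-4).
Tomás: free for 09:30-10:30. Pablo: not fully free for 09:30-10:30. Clara: not fully free for 09:30-10:30. Emeka: free for 09:30-10:30. Uma: free for 09:30-10:30. Diego: not fully free for 09:30-10:30.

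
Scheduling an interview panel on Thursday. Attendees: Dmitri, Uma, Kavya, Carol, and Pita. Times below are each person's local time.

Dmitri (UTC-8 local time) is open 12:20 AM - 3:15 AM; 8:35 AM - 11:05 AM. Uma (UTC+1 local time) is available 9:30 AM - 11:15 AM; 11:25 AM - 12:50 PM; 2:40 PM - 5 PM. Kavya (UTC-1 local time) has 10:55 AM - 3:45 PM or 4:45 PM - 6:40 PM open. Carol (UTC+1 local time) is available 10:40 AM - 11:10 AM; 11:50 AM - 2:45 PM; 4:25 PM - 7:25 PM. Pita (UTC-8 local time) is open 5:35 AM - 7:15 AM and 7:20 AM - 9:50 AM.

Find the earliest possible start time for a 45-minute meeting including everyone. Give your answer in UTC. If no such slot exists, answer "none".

none

Dmitri in UTC: 08:20-11:15, 16:35-19:05 (add 8h to convert from UTC-8).
Uma in UTC: 08:30-10:15, 10:25-11:50, 13:40-16:00 (subtract 1h to convert from UTC+1).
Kavya in UTC: 11:55-16:45, 17:45-19:40 (add 1h to convert from UTC-1).
Carol in UTC: 09:40-10:10, 10:50-13:45, 15:25-18:25 (subtract 1h to convert from UTC+1).
Pita in UTC: 13:35-15:15, 15:20-17:50 (add 8h to convert from UTC-8).
Dmitri ∩ Uma: 08:30-10:15, 10:25-11:15.
Dmitri ∩ Uma ∩ Kavya: ∅.
Dmitri ∩ Uma ∩ Kavya ∩ Carol: ∅.
Dmitri ∩ Uma ∩ Kavya ∩ Carol ∩ Pita: ∅.
There is no time when everyone is free.
No common window is at least 45 minutes long.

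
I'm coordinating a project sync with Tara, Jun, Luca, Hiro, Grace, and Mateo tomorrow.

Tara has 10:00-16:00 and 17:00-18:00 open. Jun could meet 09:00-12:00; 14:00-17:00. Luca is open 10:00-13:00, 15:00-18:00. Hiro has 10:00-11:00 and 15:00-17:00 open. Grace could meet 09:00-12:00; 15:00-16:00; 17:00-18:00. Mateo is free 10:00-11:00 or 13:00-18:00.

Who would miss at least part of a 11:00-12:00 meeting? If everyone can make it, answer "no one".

Tara: free for 11:00-12:00. Jun: free for 11:00-12:00. Luca: free for 11:00-12:00. Hiro: not fully free for 11:00-12:00. Grace: free for 11:00-12:00. Mateo: not fully free for 11:00-12:00.

Hiro, Mateo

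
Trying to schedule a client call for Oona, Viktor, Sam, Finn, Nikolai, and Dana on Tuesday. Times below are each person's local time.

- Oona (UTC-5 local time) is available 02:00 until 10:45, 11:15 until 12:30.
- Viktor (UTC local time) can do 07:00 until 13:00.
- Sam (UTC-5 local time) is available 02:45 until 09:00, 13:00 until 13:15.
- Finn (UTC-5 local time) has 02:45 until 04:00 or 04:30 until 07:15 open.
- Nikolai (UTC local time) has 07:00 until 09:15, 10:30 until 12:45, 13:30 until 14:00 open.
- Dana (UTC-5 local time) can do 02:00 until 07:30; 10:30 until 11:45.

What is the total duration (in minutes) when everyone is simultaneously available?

180

Oona in UTC: 07:00-15:45, 16:15-17:30 (add 5h to convert from UTC-5).
Viktor in UTC: 07:00-13:00.
Sam in UTC: 07:45-14:00, 18:00-18:15 (add 5h to convert from UTC-5).
Finn in UTC: 07:45-09:00, 09:30-12:15 (add 5h to convert from UTC-5).
Nikolai in UTC: 07:00-09:15, 10:30-12:45, 13:30-14:00.
Dana in UTC: 07:00-12:30, 15:30-16:45 (add 5h to convert from UTC-5).
Oona ∩ Viktor: 07:00-13:00.
Oona ∩ Viktor ∩ Sam: 07:45-13:00.
Oona ∩ Viktor ∩ Sam ∩ Finn: 07:45-09:00, 09:30-12:15.
Oona ∩ Viktor ∩ Sam ∩ Finn ∩ Nikolai: 07:45-09:00, 10:30-12:15.
Oona ∩ Viktor ∩ Sam ∩ Finn ∩ Nikolai ∩ Dana: 07:45-09:00, 10:30-12:15.
Summing the common windows: 75 + 105 = 180 minutes.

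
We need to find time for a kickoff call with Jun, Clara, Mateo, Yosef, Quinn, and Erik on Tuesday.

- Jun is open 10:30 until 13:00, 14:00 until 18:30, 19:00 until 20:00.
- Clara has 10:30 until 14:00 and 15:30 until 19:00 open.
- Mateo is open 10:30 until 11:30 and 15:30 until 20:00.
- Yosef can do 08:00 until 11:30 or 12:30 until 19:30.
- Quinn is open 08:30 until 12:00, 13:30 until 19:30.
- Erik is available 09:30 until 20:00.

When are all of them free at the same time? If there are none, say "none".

Jun ∩ Clara: 10:30-13:00, 15:30-18:30.
Jun ∩ Clara ∩ Mateo: 10:30-11:30, 15:30-18:30.
Jun ∩ Clara ∩ Mateo ∩ Yosef: 10:30-11:30, 15:30-18:30.
Jun ∩ Clara ∩ Mateo ∩ Yosef ∩ Quinn: 10:30-11:30, 15:30-18:30.
Jun ∩ Clara ∩ Mateo ∩ Yosef ∩ Quinn ∩ Erik: 10:30-11:30, 15:30-18:30.
Those are the intersection windows.

10:30-11:30, 15:30-18:30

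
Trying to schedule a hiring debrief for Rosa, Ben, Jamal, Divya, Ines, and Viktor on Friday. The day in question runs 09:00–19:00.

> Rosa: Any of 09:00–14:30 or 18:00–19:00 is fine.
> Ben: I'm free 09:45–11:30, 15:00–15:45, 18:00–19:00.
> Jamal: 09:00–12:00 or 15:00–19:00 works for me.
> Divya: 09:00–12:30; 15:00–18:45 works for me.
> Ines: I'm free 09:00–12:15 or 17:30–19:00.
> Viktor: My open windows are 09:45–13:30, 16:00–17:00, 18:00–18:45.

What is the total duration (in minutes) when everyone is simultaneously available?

150

Rosa ∩ Ben: 09:45-11:30, 18:00-19:00.
Rosa ∩ Ben ∩ Jamal: 09:45-11:30, 18:00-19:00.
Rosa ∩ Ben ∩ Jamal ∩ Divya: 09:45-11:30, 18:00-18:45.
Rosa ∩ Ben ∩ Jamal ∩ Divya ∩ Ines: 09:45-11:30, 18:00-18:45.
Rosa ∩ Ben ∩ Jamal ∩ Divya ∩ Ines ∩ Viktor: 09:45-11:30, 18:00-18:45.
Summing the common windows: 105 + 45 = 150 minutes.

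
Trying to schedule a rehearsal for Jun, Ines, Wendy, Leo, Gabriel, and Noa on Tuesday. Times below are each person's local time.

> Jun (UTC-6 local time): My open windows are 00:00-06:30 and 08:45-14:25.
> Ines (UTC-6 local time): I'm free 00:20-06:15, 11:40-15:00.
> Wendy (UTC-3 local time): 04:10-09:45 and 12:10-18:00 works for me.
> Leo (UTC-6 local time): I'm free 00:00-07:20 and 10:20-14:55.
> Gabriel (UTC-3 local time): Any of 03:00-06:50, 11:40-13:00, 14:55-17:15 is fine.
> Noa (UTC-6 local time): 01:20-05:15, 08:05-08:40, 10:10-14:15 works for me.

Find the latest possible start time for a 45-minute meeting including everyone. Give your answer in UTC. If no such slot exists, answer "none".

19:30

Jun in UTC: 06:00-12:30, 14:45-20:25 (add 6h to convert from UTC-6).
Ines in UTC: 06:20-12:15, 17:40-21:00 (add 6h to convert from UTC-6).
Wendy in UTC: 07:10-12:45, 15:10-21:00 (add 3h to convert from UTC-3).
Leo in UTC: 06:00-13:20, 16:20-20:55 (add 6h to convert from UTC-6).
Gabriel in UTC: 06:00-09:50, 14:40-16:00, 17:55-20:15 (add 3h to convert from UTC-3).
Noa in UTC: 07:20-11:15, 14:05-14:40, 16:10-20:15 (add 6h to convert from UTC-6).
Jun ∩ Ines: 06:20-12:15, 17:40-20:25.
Jun ∩ Ines ∩ Wendy: 07:10-12:15, 17:40-20:25.
Jun ∩ Ines ∩ Wendy ∩ Leo: 07:10-12:15, 17:40-20:25.
Jun ∩ Ines ∩ Wendy ∩ Leo ∩ Gabriel: 07:10-09:50, 17:55-20:15.
Jun ∩ Ines ∩ Wendy ∩ Leo ∩ Gabriel ∩ Noa: 07:20-09:50, 17:55-20:15.
The last common window of at least 45 minutes is 17:55-20:15; a 45-minute meeting can start as late as 19:30 and still end by 20:15.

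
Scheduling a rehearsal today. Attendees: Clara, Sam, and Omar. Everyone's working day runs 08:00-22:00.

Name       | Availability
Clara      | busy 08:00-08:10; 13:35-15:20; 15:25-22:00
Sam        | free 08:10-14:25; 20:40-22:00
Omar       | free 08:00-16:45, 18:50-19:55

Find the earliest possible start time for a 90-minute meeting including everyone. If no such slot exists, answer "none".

08:10

Clara free: 08:10-13:35, 15:20-15:25 (invert busy blocks within the working day).
Sam free: 08:10-14:25, 20:40-22:00.
Omar free: 08:00-16:45, 18:50-19:55.
Clara ∩ Sam: 08:10-13:35.
Clara ∩ Sam ∩ Omar: 08:10-13:35.
The first common window of at least 90 minutes is 08:10-13:35, so the earliest start is 08:10.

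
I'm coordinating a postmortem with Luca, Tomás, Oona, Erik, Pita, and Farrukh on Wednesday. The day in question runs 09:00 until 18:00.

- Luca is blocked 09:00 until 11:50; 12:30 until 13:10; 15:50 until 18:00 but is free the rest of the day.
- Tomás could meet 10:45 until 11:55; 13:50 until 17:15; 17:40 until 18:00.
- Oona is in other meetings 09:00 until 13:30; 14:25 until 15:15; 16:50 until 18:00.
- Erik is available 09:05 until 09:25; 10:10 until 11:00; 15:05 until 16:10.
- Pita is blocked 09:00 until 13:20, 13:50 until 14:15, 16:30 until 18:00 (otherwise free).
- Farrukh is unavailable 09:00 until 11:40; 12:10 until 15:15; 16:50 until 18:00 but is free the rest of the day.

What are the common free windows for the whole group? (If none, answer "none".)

15:15-15:50

Luca free: 11:50-12:30, 13:10-15:50 (invert busy blocks within the working day).
Tomás free: 10:45-11:55, 13:50-17:15, 17:40-18:00.
Oona free: 13:30-14:25, 15:15-16:50 (invert busy blocks within the working day).
Erik free: 09:05-09:25, 10:10-11:00, 15:05-16:10.
Pita free: 13:20-13:50, 14:15-16:30 (invert busy blocks within the working day).
Farrukh free: 11:40-12:10, 15:15-16:50 (invert busy blocks within the working day).
Luca ∩ Tomás: 11:50-11:55, 13:50-15:50.
Luca ∩ Tomás ∩ Oona: 13:50-14:25, 15:15-15:50.
Luca ∩ Tomás ∩ Oona ∩ Erik: 15:15-15:50.
Luca ∩ Tomás ∩ Oona ∩ Erik ∩ Pita: 15:15-15:50.
Luca ∩ Tomás ∩ Oona ∩ Erik ∩ Pita ∩ Farrukh: 15:15-15:50.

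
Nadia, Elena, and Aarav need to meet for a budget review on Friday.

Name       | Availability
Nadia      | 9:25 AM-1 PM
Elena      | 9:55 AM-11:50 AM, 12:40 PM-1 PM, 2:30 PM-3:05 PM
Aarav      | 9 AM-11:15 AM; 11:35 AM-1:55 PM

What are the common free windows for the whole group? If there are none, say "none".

Nadia ∩ Elena: 09:55-11:50, 12:40-13:00.
Nadia ∩ Elena ∩ Aarav: 09:55-11:15, 11:35-11:50, 12:40-13:00.
Those are the intersection windows.

09:55-11:15, 11:35-11:50, 12:40-13:00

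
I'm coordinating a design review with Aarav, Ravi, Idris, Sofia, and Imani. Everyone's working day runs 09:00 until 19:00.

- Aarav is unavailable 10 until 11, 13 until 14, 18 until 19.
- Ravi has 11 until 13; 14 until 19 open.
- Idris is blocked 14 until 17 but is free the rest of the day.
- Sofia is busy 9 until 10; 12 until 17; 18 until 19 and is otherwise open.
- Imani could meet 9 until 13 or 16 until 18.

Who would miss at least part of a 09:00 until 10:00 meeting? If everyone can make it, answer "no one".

Aarav free: 09:00-10:00, 11:00-13:00, 14:00-18:00 (invert busy blocks within the working day).
Ravi free: 11:00-13:00, 14:00-19:00.
Idris free: 09:00-14:00, 17:00-19:00 (invert busy blocks within the working day).
Sofia free: 10:00-12:00, 17:00-18:00 (invert busy blocks within the working day).
Imani free: 09:00-13:00, 16:00-18:00.
Aarav: free for 09:00-10:00. Ravi: not fully free for 09:00-10:00. Idris: free for 09:00-10:00. Sofia: not fully free for 09:00-10:00. Imani: free for 09:00-10:00.

Ravi, Sofia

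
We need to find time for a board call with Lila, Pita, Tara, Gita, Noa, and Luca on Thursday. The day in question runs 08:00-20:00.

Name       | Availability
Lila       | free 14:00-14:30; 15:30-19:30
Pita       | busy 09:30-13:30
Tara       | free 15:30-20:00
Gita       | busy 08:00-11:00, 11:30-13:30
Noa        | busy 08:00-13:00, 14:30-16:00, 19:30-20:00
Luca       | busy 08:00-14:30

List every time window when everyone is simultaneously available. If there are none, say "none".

16:00-19:30

Lila free: 14:00-14:30, 15:30-19:30.
Pita free: 08:00-09:30, 13:30-20:00 (invert busy blocks within the working day).
Tara free: 15:30-20:00.
Gita free: 11:00-11:30, 13:30-20:00 (invert busy blocks within the working day).
Noa free: 13:00-14:30, 16:00-19:30 (invert busy blocks within the working day).
Luca free: 14:30-20:00 (invert busy blocks within the working day).
Lila ∩ Pita: 14:00-14:30, 15:30-19:30.
Lila ∩ Pita ∩ Tara: 15:30-19:30.
Lila ∩ Pita ∩ Tara ∩ Gita: 15:30-19:30.
Lila ∩ Pita ∩ Tara ∩ Gita ∩ Noa: 16:00-19:30.
Lila ∩ Pita ∩ Tara ∩ Gita ∩ Noa ∩ Luca: 16:00-19:30.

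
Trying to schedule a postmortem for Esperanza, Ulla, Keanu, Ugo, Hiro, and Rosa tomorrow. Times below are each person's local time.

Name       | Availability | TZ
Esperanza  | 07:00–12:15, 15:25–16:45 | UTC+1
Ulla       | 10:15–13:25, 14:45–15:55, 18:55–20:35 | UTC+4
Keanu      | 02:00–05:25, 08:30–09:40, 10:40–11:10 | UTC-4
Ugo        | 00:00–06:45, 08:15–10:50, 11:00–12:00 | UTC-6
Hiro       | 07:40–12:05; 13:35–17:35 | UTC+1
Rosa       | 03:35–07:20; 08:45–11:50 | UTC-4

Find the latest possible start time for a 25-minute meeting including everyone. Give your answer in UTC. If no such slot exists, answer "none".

09:00

Esperanza in UTC: 06:00-11:15, 14:25-15:45 (subtract 1h to convert from UTC+1).
Ulla in UTC: 06:15-09:25, 10:45-11:55, 14:55-16:35 (subtract 4h to convert from UTC+4).
Keanu in UTC: 06:00-09:25, 12:30-13:40, 14:40-15:10 (add 4h to convert from UTC-4).
Ugo in UTC: 06:00-12:45, 14:15-16:50, 17:00-18:00 (add 6h to convert from UTC-6).
Hiro in UTC: 06:40-11:05, 12:35-16:35 (subtract 1h to convert from UTC+1).
Rosa in UTC: 07:35-11:20, 12:45-15:50 (add 4h to convert from UTC-4).
Esperanza ∩ Ulla: 06:15-09:25, 10:45-11:15, 14:55-15:45.
Esperanza ∩ Ulla ∩ Keanu: 06:15-09:25, 14:55-15:10.
Esperanza ∩ Ulla ∩ Keanu ∩ Ugo: 06:15-09:25, 14:55-15:10.
Esperanza ∩ Ulla ∩ Keanu ∩ Ugo ∩ Hiro: 06:40-09:25, 14:55-15:10.
Esperanza ∩ Ulla ∩ Keanu ∩ Ugo ∩ Hiro ∩ Rosa: 07:35-09:25, 14:55-15:10.
The last common window of at least 25 minutes is 07:35-09:25; a 25-minute meeting can start as late as 09:00 and still end by 09:25.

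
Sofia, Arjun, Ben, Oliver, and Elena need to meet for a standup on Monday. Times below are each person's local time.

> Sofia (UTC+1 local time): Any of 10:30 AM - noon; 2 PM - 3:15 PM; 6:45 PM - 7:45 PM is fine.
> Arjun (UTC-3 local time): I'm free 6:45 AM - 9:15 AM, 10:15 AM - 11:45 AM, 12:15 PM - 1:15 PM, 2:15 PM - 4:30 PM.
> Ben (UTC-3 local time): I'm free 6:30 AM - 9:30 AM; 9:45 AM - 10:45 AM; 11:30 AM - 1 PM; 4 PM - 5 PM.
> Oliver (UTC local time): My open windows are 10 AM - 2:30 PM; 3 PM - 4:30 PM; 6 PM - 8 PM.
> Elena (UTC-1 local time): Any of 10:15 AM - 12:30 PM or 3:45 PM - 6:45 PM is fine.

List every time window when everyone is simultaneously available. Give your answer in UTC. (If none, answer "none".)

Sofia in UTC: 09:30-11:00, 13:00-14:15, 17:45-18:45 (subtract 1h to convert from UTC+1).
Arjun in UTC: 09:45-12:15, 13:15-14:45, 15:15-16:15, 17:15-19:30 (add 3h to convert from UTC-3).
Ben in UTC: 09:30-12:30, 12:45-13:45, 14:30-16:00, 19:00-20:00 (add 3h to convert from UTC-3).
Oliver in UTC: 10:00-14:30, 15:00-16:30, 18:00-20:00.
Elena in UTC: 11:15-13:30, 16:45-19:45 (add 1h to convert from UTC-1).
Sofia ∩ Arjun: 09:45-11:00, 13:15-14:15, 17:45-18:45.
Sofia ∩ Arjun ∩ Ben: 09:45-11:00, 13:15-13:45.
Sofia ∩ Arjun ∩ Ben ∩ Oliver: 10:00-11:00, 13:15-13:45.
Sofia ∩ Arjun ∩ Ben ∩ Oliver ∩ Elena: 13:15-13:30.
So the common availability across everyone is 13:15-13:30.

13:15-13:30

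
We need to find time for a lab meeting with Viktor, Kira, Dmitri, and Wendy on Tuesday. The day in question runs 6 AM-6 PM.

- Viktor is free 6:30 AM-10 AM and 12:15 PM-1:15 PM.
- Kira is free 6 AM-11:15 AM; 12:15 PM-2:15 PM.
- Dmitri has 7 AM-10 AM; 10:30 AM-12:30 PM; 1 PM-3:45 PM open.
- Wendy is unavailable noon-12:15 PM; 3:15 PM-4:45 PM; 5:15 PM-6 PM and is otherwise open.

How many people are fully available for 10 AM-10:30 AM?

Viktor free: 06:30-10:00, 12:15-13:15.
Kira free: 06:00-11:15, 12:15-14:15.
Dmitri free: 07:00-10:00, 10:30-12:30, 13:00-15:45.
Wendy free: 06:00-12:00, 12:15-15:15, 16:45-17:15 (invert busy blocks within the working day).
Kira and Wendy can make the full 10:00-10:30 slot — that's 2.

2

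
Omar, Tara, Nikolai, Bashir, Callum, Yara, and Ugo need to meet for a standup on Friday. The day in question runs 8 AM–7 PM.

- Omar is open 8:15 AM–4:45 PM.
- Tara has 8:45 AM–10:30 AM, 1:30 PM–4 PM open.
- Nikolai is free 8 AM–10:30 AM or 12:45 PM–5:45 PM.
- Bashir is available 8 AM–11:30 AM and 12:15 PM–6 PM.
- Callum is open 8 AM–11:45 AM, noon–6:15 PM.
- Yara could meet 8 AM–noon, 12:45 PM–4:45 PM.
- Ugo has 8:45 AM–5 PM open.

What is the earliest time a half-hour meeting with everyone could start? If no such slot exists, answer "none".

08:45

Omar ∩ Tara: 08:45-10:30, 13:30-16:00.
Omar ∩ Tara ∩ Nikolai: 08:45-10:30, 13:30-16:00.
Omar ∩ Tara ∩ Nikolai ∩ Bashir: 08:45-10:30, 13:30-16:00.
Omar ∩ Tara ∩ Nikolai ∩ Bashir ∩ Callum: 08:45-10:30, 13:30-16:00.
Omar ∩ Tara ∩ Nikolai ∩ Bashir ∩ Callum ∩ Yara: 08:45-10:30, 13:30-16:00.
Omar ∩ Tara ∩ Nikolai ∩ Bashir ∩ Callum ∩ Yara ∩ Ugo: 08:45-10:30, 13:30-16:00.
So the common availability across everyone is 08:45-10:30, 13:30-16:00.
The first common window of at least 30 minutes is 08:45-10:30, so the earliest start is 08:45.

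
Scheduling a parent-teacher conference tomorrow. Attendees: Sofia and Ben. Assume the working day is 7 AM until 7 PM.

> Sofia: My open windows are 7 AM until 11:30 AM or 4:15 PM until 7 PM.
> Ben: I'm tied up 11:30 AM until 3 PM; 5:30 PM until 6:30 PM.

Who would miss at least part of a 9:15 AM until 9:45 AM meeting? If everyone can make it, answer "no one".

Sofia free: 07:00-11:30, 16:15-19:00.
Ben free: 07:00-11:30, 15:00-17:30, 18:30-19:00 (invert busy blocks within the working day).
Sofia: free for 09:15-09:45. Ben: free for 09:15-09:45.

no one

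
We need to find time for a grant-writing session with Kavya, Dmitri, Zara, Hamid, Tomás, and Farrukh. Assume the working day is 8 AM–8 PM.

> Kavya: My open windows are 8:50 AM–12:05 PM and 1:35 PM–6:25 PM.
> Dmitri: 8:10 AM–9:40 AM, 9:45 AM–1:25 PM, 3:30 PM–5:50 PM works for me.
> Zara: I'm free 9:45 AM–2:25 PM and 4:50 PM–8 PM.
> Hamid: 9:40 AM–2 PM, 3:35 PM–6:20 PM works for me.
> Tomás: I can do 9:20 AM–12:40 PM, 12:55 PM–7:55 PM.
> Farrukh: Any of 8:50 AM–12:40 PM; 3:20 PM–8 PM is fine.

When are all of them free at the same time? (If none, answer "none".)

Kavya ∩ Dmitri: 08:50-09:40, 09:45-12:05, 15:30-17:50.
Kavya ∩ Dmitri ∩ Zara: 09:45-12:05, 16:50-17:50.
Kavya ∩ Dmitri ∩ Zara ∩ Hamid: 09:45-12:05, 16:50-17:50.
Kavya ∩ Dmitri ∩ Zara ∩ Hamid ∩ Tomás: 09:45-12:05, 16:50-17:50.
Kavya ∩ Dmitri ∩ Zara ∩ Hamid ∩ Tomás ∩ Farrukh: 09:45-12:05, 16:50-17:50.
So the common availability across everyone is 09:45-12:05, 16:50-17:50.

09:45-12:05, 16:50-17:50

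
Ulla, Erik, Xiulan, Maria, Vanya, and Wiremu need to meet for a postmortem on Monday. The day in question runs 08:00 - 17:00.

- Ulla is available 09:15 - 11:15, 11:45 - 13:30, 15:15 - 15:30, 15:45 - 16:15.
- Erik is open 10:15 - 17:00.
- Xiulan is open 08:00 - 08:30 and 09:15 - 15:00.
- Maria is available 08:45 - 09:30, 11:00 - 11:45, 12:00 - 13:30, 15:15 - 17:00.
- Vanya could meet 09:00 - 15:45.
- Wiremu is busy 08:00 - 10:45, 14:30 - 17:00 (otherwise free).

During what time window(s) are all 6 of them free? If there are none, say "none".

Ulla free: 09:15-11:15, 11:45-13:30, 15:15-15:30, 15:45-16:15.
Erik free: 10:15-17:00.
Xiulan free: 08:00-08:30, 09:15-15:00.
Maria free: 08:45-09:30, 11:00-11:45, 12:00-13:30, 15:15-17:00.
Vanya free: 09:00-15:45.
Wiremu free: 10:45-14:30 (invert busy blocks within the working day).
Ulla ∩ Erik: 10:15-11:15, 11:45-13:30, 15:15-15:30, 15:45-16:15.
Ulla ∩ Erik ∩ Xiulan: 10:15-11:15, 11:45-13:30.
Ulla ∩ Erik ∩ Xiulan ∩ Maria: 11:00-11:15, 12:00-13:30.
Ulla ∩ Erik ∩ Xiulan ∩ Maria ∩ Vanya: 11:00-11:15, 12:00-13:30.
Ulla ∩ Erik ∩ Xiulan ∩ Maria ∩ Vanya ∩ Wiremu: 11:00-11:15, 12:00-13:30.
Those are the intersection windows.

11:00-11:15, 12:00-13:30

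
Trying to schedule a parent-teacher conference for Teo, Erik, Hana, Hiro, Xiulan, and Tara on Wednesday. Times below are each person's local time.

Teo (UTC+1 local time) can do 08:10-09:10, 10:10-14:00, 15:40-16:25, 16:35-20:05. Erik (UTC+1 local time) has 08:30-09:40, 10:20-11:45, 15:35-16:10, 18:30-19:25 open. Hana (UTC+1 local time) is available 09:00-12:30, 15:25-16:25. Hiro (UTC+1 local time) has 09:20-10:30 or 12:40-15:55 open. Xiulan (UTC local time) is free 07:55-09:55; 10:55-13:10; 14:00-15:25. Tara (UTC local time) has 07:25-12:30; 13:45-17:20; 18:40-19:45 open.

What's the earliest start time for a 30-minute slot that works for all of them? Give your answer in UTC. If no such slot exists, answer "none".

Teo in UTC: 07:10-08:10, 09:10-13:00, 14:40-15:25, 15:35-19:05 (subtract 1h to convert from UTC+1).
Erik in UTC: 07:30-08:40, 09:20-10:45, 14:35-15:10, 17:30-18:25 (subtract 1h to convert from UTC+1).
Hana in UTC: 08:00-11:30, 14:25-15:25 (subtract 1h to convert from UTC+1).
Hiro in UTC: 08:20-09:30, 11:40-14:55 (subtract 1h to convert from UTC+1).
Xiulan in UTC: 07:55-09:55, 10:55-13:10, 14:00-15:25.
Tara in UTC: 07:25-12:30, 13:45-17:20, 18:40-19:45.
Teo ∩ Erik: 07:30-08:10, 09:20-10:45, 14:40-15:10, 17:30-18:25.
Teo ∩ Erik ∩ Hana: 08:00-08:10, 09:20-10:45, 14:40-15:10.
Teo ∩ Erik ∩ Hana ∩ Hiro: 09:20-09:30, 14:40-14:55.
Teo ∩ Erik ∩ Hana ∩ Hiro ∩ Xiulan: 09:20-09:30, 14:40-14:55.
Teo ∩ Erik ∩ Hana ∩ Hiro ∩ Xiulan ∩ Tara: 09:20-09:30, 14:40-14:55.
So the common availability across everyone is 09:20-09:30, 14:40-14:55.
No common window is at least 30 minutes long.

none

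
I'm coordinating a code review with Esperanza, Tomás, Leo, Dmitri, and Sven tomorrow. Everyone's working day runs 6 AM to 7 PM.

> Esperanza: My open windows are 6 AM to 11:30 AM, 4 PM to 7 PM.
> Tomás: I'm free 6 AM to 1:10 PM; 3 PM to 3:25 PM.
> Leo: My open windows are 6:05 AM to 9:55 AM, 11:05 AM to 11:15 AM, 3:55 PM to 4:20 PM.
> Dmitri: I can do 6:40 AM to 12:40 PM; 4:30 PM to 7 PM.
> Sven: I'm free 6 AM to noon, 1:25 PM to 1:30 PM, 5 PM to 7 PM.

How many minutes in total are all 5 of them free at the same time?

205

Esperanza ∩ Tomás: 06:00-11:30.
Esperanza ∩ Tomás ∩ Leo: 06:05-09:55, 11:05-11:15.
Esperanza ∩ Tomás ∩ Leo ∩ Dmitri: 06:40-09:55, 11:05-11:15.
Esperanza ∩ Tomás ∩ Leo ∩ Dmitri ∩ Sven: 06:40-09:55, 11:05-11:15.
Summing the common windows: 195 + 10 = 205 minutes.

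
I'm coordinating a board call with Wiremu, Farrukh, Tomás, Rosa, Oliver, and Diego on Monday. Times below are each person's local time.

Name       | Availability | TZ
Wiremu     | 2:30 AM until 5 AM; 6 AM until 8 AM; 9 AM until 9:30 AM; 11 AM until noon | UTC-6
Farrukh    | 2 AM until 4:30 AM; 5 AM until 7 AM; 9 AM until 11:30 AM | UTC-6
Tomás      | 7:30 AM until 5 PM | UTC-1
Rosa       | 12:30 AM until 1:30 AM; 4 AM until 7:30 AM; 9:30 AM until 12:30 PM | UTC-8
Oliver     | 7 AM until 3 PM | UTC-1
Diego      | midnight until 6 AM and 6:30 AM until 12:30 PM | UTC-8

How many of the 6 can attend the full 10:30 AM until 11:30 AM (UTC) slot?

Wiremu in UTC: 08:30-11:00, 12:00-14:00, 15:00-15:30, 17:00-18:00 (add 6h to convert from UTC-6).
Farrukh in UTC: 08:00-10:30, 11:00-13:00, 15:00-17:30 (add 6h to convert from UTC-6).
Tomás in UTC: 08:30-18:00 (add 1h to convert from UTC-1).
Rosa in UTC: 08:30-09:30, 12:00-15:30, 17:30-20:30 (add 8h to convert from UTC-8).
Oliver in UTC: 08:00-16:00 (add 1h to convert from UTC-1).
Diego in UTC: 08:00-14:00, 14:30-20:30 (add 8h to convert from UTC-8).
Tomás, Oliver, and Diego can make the full 10:30-11:30 slot — that's 3.

3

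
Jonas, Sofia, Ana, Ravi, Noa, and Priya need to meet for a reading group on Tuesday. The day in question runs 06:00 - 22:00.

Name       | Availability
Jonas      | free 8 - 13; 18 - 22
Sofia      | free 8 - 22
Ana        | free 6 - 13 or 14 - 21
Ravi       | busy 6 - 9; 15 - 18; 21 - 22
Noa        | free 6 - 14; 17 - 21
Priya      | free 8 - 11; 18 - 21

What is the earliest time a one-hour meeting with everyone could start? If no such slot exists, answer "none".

Jonas free: 08:00-13:00, 18:00-22:00.
Sofia free: 08:00-22:00.
Ana free: 06:00-13:00, 14:00-21:00.
Ravi free: 09:00-15:00, 18:00-21:00 (invert busy blocks within the working day).
Noa free: 06:00-14:00, 17:00-21:00.
Priya free: 08:00-11:00, 18:00-21:00.
Jonas ∩ Sofia: 08:00-13:00, 18:00-22:00.
Jonas ∩ Sofia ∩ Ana: 08:00-13:00, 18:00-21:00.
Jonas ∩ Sofia ∩ Ana ∩ Ravi: 09:00-13:00, 18:00-21:00.
Jonas ∩ Sofia ∩ Ana ∩ Ravi ∩ Noa: 09:00-13:00, 18:00-21:00.
Jonas ∩ Sofia ∩ Ana ∩ Ravi ∩ Noa ∩ Priya: 09:00-11:00, 18:00-21:00.
The first common window of at least 60 minutes is 09:00-11:00, so the earliest start is 09:00.

09:00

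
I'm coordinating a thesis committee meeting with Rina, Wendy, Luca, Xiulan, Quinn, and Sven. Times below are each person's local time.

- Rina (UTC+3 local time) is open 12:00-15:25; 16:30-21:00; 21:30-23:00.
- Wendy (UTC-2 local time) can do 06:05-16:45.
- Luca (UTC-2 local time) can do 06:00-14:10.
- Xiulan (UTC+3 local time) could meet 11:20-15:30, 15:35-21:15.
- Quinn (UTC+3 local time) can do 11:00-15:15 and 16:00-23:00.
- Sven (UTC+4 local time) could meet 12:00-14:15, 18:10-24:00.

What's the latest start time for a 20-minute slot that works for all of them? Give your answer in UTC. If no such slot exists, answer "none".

Rina in UTC: 09:00-12:25, 13:30-18:00, 18:30-20:00 (subtract 3h to convert from UTC+3).
Wendy in UTC: 08:05-18:45 (add 2h to convert from UTC-2).
Luca in UTC: 08:00-16:10 (add 2h to convert from UTC-2).
Xiulan in UTC: 08:20-12:30, 12:35-18:15 (subtract 3h to convert from UTC+3).
Quinn in UTC: 08:00-12:15, 13:00-20:00 (subtract 3h to convert from UTC+3).
Sven in UTC: 08:00-10:15, 14:10-20:00 (subtract 4h to convert from UTC+4).
Rina ∩ Wendy: 09:00-12:25, 13:30-18:00, 18:30-18:45.
Rina ∩ Wendy ∩ Luca: 09:00-12:25, 13:30-16:10.
Rina ∩ Wendy ∩ Luca ∩ Xiulan: 09:00-12:25, 13:30-16:10.
Rina ∩ Wendy ∩ Luca ∩ Xiulan ∩ Quinn: 09:00-12:15, 13:30-16:10.
Rina ∩ Wendy ∩ Luca ∩ Xiulan ∩ Quinn ∩ Sven: 09:00-10:15, 14:10-16:10.
The last common window of at least 20 minutes is 14:10-16:10; a 20-minute meeting can start as late as 15:50 and still end by 16:10.

15:50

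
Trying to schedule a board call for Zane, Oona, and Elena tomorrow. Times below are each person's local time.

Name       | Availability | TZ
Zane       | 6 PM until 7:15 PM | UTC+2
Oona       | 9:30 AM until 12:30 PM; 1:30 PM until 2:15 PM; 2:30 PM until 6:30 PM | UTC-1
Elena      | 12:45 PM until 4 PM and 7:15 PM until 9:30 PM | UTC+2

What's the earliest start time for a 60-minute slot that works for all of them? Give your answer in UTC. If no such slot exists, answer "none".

none

Zane in UTC: 16:00-17:15 (subtract 2h to convert from UTC+2).
Oona in UTC: 10:30-13:30, 14:30-15:15, 15:30-19:30 (add 1h to convert from UTC-1).
Elena in UTC: 10:45-14:00, 17:15-19:30 (subtract 2h to convert from UTC+2).
Zane ∩ Oona: 16:00-17:15.
Zane ∩ Oona ∩ Elena: ∅.
There is no time when everyone is free.
No common window is at least 60 minutes long.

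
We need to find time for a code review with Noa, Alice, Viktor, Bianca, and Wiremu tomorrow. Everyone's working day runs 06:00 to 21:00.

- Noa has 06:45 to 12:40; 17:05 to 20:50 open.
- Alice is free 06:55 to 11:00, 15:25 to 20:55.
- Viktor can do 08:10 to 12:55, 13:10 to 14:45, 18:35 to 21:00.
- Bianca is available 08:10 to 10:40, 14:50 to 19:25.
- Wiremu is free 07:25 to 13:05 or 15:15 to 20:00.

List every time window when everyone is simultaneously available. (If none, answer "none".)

08:10-10:40, 18:35-19:25

Noa ∩ Alice: 06:55-11:00, 17:05-20:50.
Noa ∩ Alice ∩ Viktor: 08:10-11:00, 18:35-20:50.
Noa ∩ Alice ∩ Viktor ∩ Bianca: 08:10-10:40, 18:35-19:25.
Noa ∩ Alice ∩ Viktor ∩ Bianca ∩ Wiremu: 08:10-10:40, 18:35-19:25.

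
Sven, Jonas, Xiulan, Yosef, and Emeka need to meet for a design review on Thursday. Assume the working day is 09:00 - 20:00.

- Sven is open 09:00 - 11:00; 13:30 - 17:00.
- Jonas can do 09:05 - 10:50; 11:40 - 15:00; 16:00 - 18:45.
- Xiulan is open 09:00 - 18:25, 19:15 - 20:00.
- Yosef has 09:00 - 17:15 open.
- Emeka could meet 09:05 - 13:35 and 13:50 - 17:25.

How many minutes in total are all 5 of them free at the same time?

Sven ∩ Jonas: 09:05-10:50, 13:30-15:00, 16:00-17:00.
Sven ∩ Jonas ∩ Xiulan: 09:05-10:50, 13:30-15:00, 16:00-17:00.
Sven ∩ Jonas ∩ Xiulan ∩ Yosef: 09:05-10:50, 13:30-15:00, 16:00-17:00.
Sven ∩ Jonas ∩ Xiulan ∩ Yosef ∩ Emeka: 09:05-10:50, 13:30-13:35, 13:50-15:00, 16:00-17:00.
Summing the common windows: 105 + 5 + 70 + 60 = 240 minutes.

240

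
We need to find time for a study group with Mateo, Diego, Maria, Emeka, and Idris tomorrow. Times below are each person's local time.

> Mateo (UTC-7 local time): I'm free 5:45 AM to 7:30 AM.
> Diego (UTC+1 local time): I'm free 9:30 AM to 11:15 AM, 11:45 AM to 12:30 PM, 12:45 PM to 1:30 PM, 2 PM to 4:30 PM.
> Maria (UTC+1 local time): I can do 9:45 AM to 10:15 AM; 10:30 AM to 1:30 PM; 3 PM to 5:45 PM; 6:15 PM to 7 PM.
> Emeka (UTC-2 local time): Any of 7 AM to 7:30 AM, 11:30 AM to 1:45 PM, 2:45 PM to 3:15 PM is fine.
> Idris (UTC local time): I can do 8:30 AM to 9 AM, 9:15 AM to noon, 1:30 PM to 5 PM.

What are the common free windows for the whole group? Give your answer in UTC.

Mateo in UTC: 12:45-14:30 (add 7h to convert from UTC-7).
Diego in UTC: 08:30-10:15, 10:45-11:30, 11:45-12:30, 13:00-15:30 (subtract 1h to convert from UTC+1).
Maria in UTC: 08:45-09:15, 09:30-12:30, 14:00-16:45, 17:15-18:00 (subtract 1h to convert from UTC+1).
Emeka in UTC: 09:00-09:30, 13:30-15:45, 16:45-17:15 (add 2h to convert from UTC-2).
Idris in UTC: 08:30-09:00, 09:15-12:00, 13:30-17:00.
Mateo ∩ Diego: 13:00-14:30.
Mateo ∩ Diego ∩ Maria: 14:00-14:30.
Mateo ∩ Diego ∩ Maria ∩ Emeka: 14:00-14:30.
Mateo ∩ Diego ∩ Maria ∩ Emeka ∩ Idris: 14:00-14:30.

14:00-14:30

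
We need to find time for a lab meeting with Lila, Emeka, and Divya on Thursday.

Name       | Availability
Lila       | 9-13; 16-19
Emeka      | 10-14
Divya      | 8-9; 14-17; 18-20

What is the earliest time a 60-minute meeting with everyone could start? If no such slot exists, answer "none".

Lila ∩ Emeka: 10:00-13:00.
Lila ∩ Emeka ∩ Divya: ∅.
There is no time when everyone is free.
No common window is at least 60 minutes long.

none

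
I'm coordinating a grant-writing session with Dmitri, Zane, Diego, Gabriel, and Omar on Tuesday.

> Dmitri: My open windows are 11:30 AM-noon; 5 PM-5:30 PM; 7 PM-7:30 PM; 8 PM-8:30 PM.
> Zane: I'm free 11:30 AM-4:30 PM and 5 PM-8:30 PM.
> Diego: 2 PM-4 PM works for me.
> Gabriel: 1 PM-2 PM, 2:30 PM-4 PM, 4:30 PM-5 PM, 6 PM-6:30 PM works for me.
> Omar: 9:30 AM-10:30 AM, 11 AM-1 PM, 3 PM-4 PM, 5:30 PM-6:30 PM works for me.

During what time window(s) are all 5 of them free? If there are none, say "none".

Dmitri ∩ Zane: 11:30-12:00, 17:00-17:30, 19:00-19:30, 20:00-20:30.
Dmitri ∩ Zane ∩ Diego: ∅.
Dmitri ∩ Zane ∩ Diego ∩ Gabriel: ∅.
Dmitri ∩ Zane ∩ Diego ∩ Gabriel ∩ Omar: ∅.
There is no time when everyone is free.

none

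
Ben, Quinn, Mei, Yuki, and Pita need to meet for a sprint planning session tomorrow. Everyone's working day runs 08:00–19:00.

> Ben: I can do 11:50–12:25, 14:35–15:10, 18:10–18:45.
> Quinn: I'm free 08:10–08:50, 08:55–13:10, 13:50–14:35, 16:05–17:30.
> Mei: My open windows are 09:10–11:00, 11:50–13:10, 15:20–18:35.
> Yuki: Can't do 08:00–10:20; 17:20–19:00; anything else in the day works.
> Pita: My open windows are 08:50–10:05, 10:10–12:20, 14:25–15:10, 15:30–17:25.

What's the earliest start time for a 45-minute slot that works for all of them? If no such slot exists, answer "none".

Ben free: 11:50-12:25, 14:35-15:10, 18:10-18:45.
Quinn free: 08:10-08:50, 08:55-13:10, 13:50-14:35, 16:05-17:30.
Mei free: 09:10-11:00, 11:50-13:10, 15:20-18:35.
Yuki free: 10:20-17:20 (invert busy blocks within the working day).
Pita free: 08:50-10:05, 10:10-12:20, 14:25-15:10, 15:30-17:25.
Ben ∩ Quinn: 11:50-12:25.
Ben ∩ Quinn ∩ Mei: 11:50-12:25.
Ben ∩ Quinn ∩ Mei ∩ Yuki: 11:50-12:25.
Ben ∩ Quinn ∩ Mei ∩ Yuki ∩ Pita: 11:50-12:20.
So the common availability across everyone is 11:50-12:20.
No common window is at least 45 minutes long.

none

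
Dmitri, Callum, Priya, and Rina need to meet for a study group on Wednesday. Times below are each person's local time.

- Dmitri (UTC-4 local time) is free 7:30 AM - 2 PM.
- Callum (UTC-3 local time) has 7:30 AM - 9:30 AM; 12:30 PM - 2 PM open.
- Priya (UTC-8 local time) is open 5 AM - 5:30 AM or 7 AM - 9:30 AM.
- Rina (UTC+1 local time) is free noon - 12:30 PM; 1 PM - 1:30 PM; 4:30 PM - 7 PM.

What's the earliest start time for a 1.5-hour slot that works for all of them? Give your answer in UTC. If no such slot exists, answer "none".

15:30

Dmitri in UTC: 11:30-18:00 (add 4h to convert from UTC-4).
Callum in UTC: 10:30-12:30, 15:30-17:00 (add 3h to convert from UTC-3).
Priya in UTC: 13:00-13:30, 15:00-17:30 (add 8h to convert from UTC-8).
Rina in UTC: 11:00-11:30, 12:00-12:30, 15:30-18:00 (subtract 1h to convert from UTC+1).
Dmitri ∩ Callum: 11:30-12:30, 15:30-17:00.
Dmitri ∩ Callum ∩ Priya: 15:30-17:00.
Dmitri ∩ Callum ∩ Priya ∩ Rina: 15:30-17:00.
The first common window of at least 90 minutes is 15:30-17:00, so the earliest start is 15:30.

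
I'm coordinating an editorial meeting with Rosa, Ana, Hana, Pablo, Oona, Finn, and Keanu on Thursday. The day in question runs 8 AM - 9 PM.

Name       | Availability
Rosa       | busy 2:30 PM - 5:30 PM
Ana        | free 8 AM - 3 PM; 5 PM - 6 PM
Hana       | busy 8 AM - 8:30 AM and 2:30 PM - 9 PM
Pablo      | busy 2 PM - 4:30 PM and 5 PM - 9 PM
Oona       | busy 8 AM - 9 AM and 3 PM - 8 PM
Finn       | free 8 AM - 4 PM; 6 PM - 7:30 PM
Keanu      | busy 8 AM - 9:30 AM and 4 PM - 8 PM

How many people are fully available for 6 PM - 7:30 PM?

2

Rosa free: 08:00-14:30, 17:30-21:00 (invert busy blocks within the working day).
Ana free: 08:00-15:00, 17:00-18:00.
Hana free: 08:30-14:30 (invert busy blocks within the working day).
Pablo free: 08:00-14:00, 16:30-17:00 (invert busy blocks within the working day).
Oona free: 09:00-15:00, 20:00-21:00 (invert busy blocks within the working day).
Finn free: 08:00-16:00, 18:00-19:30.
Keanu free: 09:30-16:00, 20:00-21:00 (invert busy blocks within the working day).
Rosa and Finn can make the full 18:00-19:30 slot — that's 2.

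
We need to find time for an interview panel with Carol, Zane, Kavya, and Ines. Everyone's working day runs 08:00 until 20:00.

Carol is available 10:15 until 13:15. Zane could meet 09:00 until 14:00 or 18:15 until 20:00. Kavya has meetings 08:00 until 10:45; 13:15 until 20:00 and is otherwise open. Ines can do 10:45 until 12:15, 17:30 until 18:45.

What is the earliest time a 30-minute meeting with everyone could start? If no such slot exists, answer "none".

10:45

Carol free: 10:15-13:15.
Zane free: 09:00-14:00, 18:15-20:00.
Kavya free: 10:45-13:15 (invert busy blocks within the working day).
Ines free: 10:45-12:15, 17:30-18:45.
Carol ∩ Zane: 10:15-13:15.
Carol ∩ Zane ∩ Kavya: 10:45-13:15.
Carol ∩ Zane ∩ Kavya ∩ Ines: 10:45-12:15.
So the common availability across everyone is 10:45-12:15.
The first common window of at least 30 minutes is 10:45-12:15, so the earliest start is 10:45.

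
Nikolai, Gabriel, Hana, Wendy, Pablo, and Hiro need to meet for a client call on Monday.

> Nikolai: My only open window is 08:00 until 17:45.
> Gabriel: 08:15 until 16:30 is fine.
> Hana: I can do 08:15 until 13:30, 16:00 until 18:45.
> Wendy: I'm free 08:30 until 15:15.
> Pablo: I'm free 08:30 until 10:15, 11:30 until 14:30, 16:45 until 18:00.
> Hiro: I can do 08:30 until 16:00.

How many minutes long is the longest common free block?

120

Nikolai ∩ Gabriel: 08:15-16:30.
Nikolai ∩ Gabriel ∩ Hana: 08:15-13:30, 16:00-16:30.
Nikolai ∩ Gabriel ∩ Hana ∩ Wendy: 08:30-13:30.
Nikolai ∩ Gabriel ∩ Hana ∩ Wendy ∩ Pablo: 08:30-10:15, 11:30-13:30.
Nikolai ∩ Gabriel ∩ Hana ∩ Wendy ∩ Pablo ∩ Hiro: 08:30-10:15, 11:30-13:30.
The longest is 11:30-13:30 at 120 minutes.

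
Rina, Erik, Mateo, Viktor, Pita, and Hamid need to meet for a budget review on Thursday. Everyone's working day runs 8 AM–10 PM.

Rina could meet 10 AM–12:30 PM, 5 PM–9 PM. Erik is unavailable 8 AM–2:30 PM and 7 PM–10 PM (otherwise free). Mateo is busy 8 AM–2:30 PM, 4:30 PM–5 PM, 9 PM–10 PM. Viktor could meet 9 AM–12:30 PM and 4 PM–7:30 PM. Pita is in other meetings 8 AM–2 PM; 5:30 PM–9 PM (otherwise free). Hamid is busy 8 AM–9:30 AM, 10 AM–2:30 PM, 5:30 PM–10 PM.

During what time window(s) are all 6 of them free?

17:00-17:30

Rina free: 10:00-12:30, 17:00-21:00.
Erik free: 14:30-19:00 (invert busy blocks within the working day).
Mateo free: 14:30-16:30, 17:00-21:00 (invert busy blocks within the working day).
Viktor free: 09:00-12:30, 16:00-19:30.
Pita free: 14:00-17:30, 21:00-22:00 (invert busy blocks within the working day).
Hamid free: 09:30-10:00, 14:30-17:30 (invert busy blocks within the working day).
Rina ∩ Erik: 17:00-19:00.
Rina ∩ Erik ∩ Mateo: 17:00-19:00.
Rina ∩ Erik ∩ Mateo ∩ Viktor: 17:00-19:00.
Rina ∩ Erik ∩ Mateo ∩ Viktor ∩ Pita: 17:00-17:30.
Rina ∩ Erik ∩ Mateo ∩ Viktor ∩ Pita ∩ Hamid: 17:00-17:30.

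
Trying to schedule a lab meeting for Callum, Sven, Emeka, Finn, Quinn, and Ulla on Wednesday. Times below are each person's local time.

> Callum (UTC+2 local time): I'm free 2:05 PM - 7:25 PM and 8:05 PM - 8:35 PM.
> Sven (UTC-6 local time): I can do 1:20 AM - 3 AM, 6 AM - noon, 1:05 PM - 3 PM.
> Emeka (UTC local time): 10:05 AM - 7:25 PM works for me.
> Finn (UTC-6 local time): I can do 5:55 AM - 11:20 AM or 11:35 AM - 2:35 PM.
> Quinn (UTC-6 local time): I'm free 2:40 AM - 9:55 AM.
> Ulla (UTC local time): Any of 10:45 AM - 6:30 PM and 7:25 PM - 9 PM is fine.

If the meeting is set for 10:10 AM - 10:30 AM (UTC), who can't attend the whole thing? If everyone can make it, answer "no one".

Callum, Finn, Sven, Ulla

Callum in UTC: 12:05-17:25, 18:05-18:35 (subtract 2h to convert from UTC+2).
Sven in UTC: 07:20-09:00, 12:00-18:00, 19:05-21:00 (add 6h to convert from UTC-6).
Emeka in UTC: 10:05-19:25.
Finn in UTC: 11:55-17:20, 17:35-20:35 (add 6h to convert from UTC-6).
Quinn in UTC: 08:40-15:55 (add 6h to convert from UTC-6).
Ulla in UTC: 10:45-18:30, 19:25-21:00.
Callum: not fully free for 10:10-10:30. Sven: not fully free for 10:10-10:30. Emeka: free for 10:10-10:30. Finn: not fully free for 10:10-10:30. Quinn: free for 10:10-10:30. Ulla: not fully free for 10:10-10:30.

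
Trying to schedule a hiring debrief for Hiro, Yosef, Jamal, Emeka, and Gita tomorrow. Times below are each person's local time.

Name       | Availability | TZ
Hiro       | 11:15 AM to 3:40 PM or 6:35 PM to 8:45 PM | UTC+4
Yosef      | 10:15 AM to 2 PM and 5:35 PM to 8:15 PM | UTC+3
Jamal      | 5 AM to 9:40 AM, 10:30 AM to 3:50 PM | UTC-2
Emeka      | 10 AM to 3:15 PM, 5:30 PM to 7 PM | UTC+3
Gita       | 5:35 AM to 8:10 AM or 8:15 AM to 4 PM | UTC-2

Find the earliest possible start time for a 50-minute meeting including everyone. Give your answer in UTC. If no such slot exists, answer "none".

Hiro in UTC: 07:15-11:40, 14:35-16:45 (subtract 4h to convert from UTC+4).
Yosef in UTC: 07:15-11:00, 14:35-17:15 (subtract 3h to convert from UTC+3).
Jamal in UTC: 07:00-11:40, 12:30-17:50 (add 2h to convert from UTC-2).
Emeka in UTC: 07:00-12:15, 14:30-16:00 (subtract 3h to convert from UTC+3).
Gita in UTC: 07:35-10:10, 10:15-18:00 (add 2h to convert from UTC-2).
Hiro ∩ Yosef: 07:15-11:00, 14:35-16:45.
Hiro ∩ Yosef ∩ Jamal: 07:15-11:00, 14:35-16:45.
Hiro ∩ Yosef ∩ Jamal ∩ Emeka: 07:15-11:00, 14:35-16:00.
Hiro ∩ Yosef ∩ Jamal ∩ Emeka ∩ Gita: 07:35-10:10, 10:15-11:00, 14:35-16:00.
The first common window of at least 50 minutes is 07:35-10:10, so the earliest start is 07:35.

07:35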